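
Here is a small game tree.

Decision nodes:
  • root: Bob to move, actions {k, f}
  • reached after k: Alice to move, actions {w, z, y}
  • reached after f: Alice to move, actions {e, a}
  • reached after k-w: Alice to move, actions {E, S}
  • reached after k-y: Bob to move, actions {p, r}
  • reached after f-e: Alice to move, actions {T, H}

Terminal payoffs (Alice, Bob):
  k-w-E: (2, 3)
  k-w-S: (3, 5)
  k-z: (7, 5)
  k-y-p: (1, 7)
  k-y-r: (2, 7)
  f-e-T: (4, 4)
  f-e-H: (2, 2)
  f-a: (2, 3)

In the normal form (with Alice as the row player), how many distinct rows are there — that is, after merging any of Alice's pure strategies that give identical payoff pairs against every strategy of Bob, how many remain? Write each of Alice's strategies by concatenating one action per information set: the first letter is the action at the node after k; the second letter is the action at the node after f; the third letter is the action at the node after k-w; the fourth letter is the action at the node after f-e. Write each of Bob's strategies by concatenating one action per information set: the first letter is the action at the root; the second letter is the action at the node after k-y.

12

Alice has 24 pure strategies: weET, weEH, weST, weSH, waET, waEH, waST, waSH, zeET, zeEH, zeST, zeSH, zaET, zaEH, zaST, zaSH, yeET, yeEH, yeST, yeSH, yaET, yaEH, yaST, yaSH. Columns: kp, kr, fp, fr.
{weET} → row (2,3) (2,3) (4,4) (4,4)
{weEH} → row (2,3) (2,3) (2,2) (2,2)
{weST} → row (3,5) (3,5) (4,4) (4,4)
{weSH} → row (3,5) (3,5) (2,2) (2,2)
{waET, waEH} → row (2,3) (2,3) (2,3) (2,3)
{waST, waSH} → row (3,5) (3,5) (2,3) (2,3)
{zeET, zeST} → row (7,5) (7,5) (4,4) (4,4)
{zeEH, zeSH} → row (7,5) (7,5) (2,2) (2,2)
{zaET, zaEH, zaST, zaSH} → row (7,5) (7,5) (2,3) (2,3)
{yeET, yeST} → row (1,7) (2,7) (4,4) (4,4)
{yeEH, yeSH} → row (1,7) (2,7) (2,2) (2,2)
{yaET, yaEH, yaST, yaSH} → row (1,7) (2,7) (2,3) (2,3)
That's 12 distinct rows out of 24 strategies.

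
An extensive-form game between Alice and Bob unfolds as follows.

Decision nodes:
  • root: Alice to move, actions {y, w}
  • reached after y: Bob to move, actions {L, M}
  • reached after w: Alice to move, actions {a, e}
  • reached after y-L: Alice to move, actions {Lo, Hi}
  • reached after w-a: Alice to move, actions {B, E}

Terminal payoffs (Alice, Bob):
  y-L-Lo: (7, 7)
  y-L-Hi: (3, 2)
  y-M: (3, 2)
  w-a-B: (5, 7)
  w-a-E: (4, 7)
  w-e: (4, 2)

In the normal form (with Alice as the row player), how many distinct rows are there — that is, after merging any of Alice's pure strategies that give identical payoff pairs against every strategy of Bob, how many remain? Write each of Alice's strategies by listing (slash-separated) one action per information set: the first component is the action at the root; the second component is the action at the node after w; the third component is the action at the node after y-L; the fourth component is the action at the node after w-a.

5

Alice has 16 pure strategies: y/a/Lo/B, y/a/Lo/E, y/a/Hi/B, y/a/Hi/E, y/e/Lo/B, y/e/Lo/E, y/e/Hi/B, y/e/Hi/E, w/a/Lo/B, w/a/Lo/E, w/a/Hi/B, w/a/Hi/E, w/e/Lo/B, w/e/Lo/E, w/e/Hi/B, w/e/Hi/E. Columns: L, M.
{y/a/Lo/B, y/a/Lo/E, y/e/Lo/B, y/e/Lo/E} → row (7,7) (3,2)
{y/a/Hi/B, y/a/Hi/E, y/e/Hi/B, y/e/Hi/E} → row (3,2) (3,2)
{w/a/Lo/B, w/a/Hi/B} → row (5,7) (5,7)
{w/a/Lo/E, w/a/Hi/E} → row (4,7) (4,7)
{w/e/Lo/B, w/e/Lo/E, w/e/Hi/B, w/e/Hi/E} → row (4,2) (4,2)
That's 5 distinct rows out of 16 strategies.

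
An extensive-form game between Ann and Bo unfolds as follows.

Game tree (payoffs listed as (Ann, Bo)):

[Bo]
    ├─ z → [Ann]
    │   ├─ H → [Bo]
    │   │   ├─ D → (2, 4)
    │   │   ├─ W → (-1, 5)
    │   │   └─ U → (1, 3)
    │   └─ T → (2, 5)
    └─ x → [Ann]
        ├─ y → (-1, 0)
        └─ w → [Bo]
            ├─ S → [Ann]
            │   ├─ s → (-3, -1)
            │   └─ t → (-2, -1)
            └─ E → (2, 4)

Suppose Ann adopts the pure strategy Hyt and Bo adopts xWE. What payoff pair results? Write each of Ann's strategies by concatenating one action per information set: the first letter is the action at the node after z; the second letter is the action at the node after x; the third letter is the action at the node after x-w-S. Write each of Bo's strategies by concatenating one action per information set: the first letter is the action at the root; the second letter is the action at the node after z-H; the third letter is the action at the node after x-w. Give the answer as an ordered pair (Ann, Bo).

Trace the play path from the root:
  Bo plays x
  Ann plays y at [x]
→ terminal payoff (-1, 0).
(Ann's choice at the node after z is never reached on this path, so it doesn't affect the outcome.)

(-1, 0)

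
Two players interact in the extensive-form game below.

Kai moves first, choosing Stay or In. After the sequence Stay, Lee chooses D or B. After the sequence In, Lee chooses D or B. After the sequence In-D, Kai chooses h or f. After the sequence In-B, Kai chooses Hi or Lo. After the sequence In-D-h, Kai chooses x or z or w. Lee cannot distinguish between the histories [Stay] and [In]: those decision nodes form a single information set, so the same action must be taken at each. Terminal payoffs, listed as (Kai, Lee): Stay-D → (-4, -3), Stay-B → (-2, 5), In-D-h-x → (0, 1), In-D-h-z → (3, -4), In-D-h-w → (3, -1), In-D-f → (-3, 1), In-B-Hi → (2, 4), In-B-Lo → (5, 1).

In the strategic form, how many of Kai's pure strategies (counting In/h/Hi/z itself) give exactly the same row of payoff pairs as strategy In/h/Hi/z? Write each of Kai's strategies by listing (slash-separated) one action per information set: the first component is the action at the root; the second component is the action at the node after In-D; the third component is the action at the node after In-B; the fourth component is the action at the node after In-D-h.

Row for In/h/Hi/z (columns D, B): (3,-4) (2,4).
Every one of Kai's information sets is on the play path for some reply by Lee when Kai follows In/h/Hi/z.
Changing the action at any of them therefore changes at least one column, so only In/h/Hi/z itself gives this row.

1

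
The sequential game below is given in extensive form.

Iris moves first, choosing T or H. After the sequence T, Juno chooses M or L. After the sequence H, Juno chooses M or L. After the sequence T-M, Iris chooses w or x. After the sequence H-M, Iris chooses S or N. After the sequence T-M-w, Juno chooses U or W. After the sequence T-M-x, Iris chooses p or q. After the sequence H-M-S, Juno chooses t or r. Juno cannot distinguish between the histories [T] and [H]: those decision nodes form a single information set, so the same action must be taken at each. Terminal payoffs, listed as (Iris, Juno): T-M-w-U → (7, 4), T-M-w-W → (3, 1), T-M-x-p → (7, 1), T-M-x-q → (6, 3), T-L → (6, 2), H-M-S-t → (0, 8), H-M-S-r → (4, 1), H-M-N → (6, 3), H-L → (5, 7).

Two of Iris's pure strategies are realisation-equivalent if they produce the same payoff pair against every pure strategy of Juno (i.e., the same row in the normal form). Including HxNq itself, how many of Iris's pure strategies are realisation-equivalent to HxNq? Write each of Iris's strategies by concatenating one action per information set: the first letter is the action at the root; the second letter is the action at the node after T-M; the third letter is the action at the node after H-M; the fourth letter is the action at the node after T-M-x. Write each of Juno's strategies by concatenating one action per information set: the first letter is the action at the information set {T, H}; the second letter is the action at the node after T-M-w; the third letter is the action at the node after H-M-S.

Row for HxNq (columns MUt, MUr, MWt, MWr, LUt, LUr, LWt, LWr): (6,3) (6,3) (6,3) (6,3) (5,7) (5,7) (5,7) (5,7).
Under HxNq, Iris's choice at the node after T-M and at the node after T-M-x can never be reached regardless of what Juno does, so varying those choices leaves every outcome unchanged.
Holding the reachable choices fixed and varying the unreachable ones freely already gives 2 × 2 = 4 equivalent strategies.
No other strategy reproduces this row, so those 4 are the full class: HwNp, HwNq, HxNp, HxNq.

4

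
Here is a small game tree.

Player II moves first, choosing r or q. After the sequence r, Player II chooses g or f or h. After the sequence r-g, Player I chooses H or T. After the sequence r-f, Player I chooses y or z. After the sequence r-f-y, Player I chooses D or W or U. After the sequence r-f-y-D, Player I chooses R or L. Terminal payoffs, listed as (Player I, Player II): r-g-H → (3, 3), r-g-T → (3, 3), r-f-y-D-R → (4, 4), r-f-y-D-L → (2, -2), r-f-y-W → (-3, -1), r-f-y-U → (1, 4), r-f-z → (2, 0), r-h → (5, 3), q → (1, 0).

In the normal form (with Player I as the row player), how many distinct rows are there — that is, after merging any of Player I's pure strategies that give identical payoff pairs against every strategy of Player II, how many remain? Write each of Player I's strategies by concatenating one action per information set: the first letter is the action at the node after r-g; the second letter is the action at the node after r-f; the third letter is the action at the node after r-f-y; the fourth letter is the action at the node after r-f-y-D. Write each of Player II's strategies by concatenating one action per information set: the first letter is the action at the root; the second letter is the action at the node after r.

Player I has 24 pure strategies: HyDR, HyDL, HyWR, HyWL, HyUR, HyUL, HzDR, HzDL, HzWR, HzWL, HzUR, HzUL, TyDR, TyDL, TyWR, TyWL, TyUR, TyUL, TzDR, TzDL, TzWR, TzWL, TzUR, TzUL. Columns: rg, rf, rh, qg, qf, qh.
{HyDR, TyDR} → row (3,3) (4,4) (5,3) (1,0) (1,0) (1,0)
{HyDL, TyDL} → row (3,3) (2,-2) (5,3) (1,0) (1,0) (1,0)
{HyWR, HyWL, TyWR, TyWL} → row (3,3) (-3,-1) (5,3) (1,0) (1,0) (1,0)
{HyUR, HyUL, TyUR, TyUL} → row (3,3) (1,4) (5,3) (1,0) (1,0) (1,0)
{HzDR, HzDL, HzWR, HzWL, HzUR, HzUL, TzDR, TzDL, TzWR, TzWL, TzUR, TzUL} → row (3,3) (2,0) (5,3) (1,0) (1,0) (1,0)
That's 5 distinct rows out of 24 strategies.

5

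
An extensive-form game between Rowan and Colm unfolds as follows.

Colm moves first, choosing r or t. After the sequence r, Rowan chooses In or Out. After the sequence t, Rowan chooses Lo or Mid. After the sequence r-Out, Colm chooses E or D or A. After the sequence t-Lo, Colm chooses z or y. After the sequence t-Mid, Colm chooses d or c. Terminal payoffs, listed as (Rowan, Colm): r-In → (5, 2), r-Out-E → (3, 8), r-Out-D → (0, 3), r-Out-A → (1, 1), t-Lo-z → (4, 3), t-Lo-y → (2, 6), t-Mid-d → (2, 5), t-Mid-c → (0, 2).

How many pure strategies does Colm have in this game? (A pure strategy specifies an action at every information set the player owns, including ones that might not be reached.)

Colm owns the root with actions {r, t} — two choices.
Colm owns the node after r-Out with actions {E, D, A} — three choices.
Colm owns the node after t-Lo with actions {z, y} — two choices.
Colm owns the node after t-Mid with actions {d, c} — two choices.
A pure strategy fixes one action at each information set independently, so the count is the product 2 × 3 × 2 × 2 = 24.

24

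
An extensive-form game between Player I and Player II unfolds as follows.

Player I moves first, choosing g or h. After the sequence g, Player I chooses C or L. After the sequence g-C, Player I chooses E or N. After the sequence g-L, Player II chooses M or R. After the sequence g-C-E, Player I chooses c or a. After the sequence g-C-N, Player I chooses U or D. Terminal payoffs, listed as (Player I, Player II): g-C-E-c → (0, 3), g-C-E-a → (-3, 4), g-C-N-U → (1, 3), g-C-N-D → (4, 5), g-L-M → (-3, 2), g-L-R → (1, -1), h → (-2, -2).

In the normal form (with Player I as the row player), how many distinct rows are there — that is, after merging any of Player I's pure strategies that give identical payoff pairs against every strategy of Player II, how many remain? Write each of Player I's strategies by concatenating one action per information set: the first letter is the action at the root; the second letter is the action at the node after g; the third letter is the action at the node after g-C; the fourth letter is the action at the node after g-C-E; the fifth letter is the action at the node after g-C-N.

6

Player I has 32 pure strategies: gCEcU, gCEcD, gCEaU, gCEaD, gCNcU, gCNcD, gCNaU, gCNaD, gLEcU, gLEcD, gLEaU, gLEaD, gLNcU, gLNcD, gLNaU, gLNaD, hCEcU, hCEcD, hCEaU, hCEaD, hCNcU, hCNcD, hCNaU, hCNaD, hLEcU, hLEcD, hLEaU, hLEaD, hLNcU, hLNcD, hLNaU, hLNaD. Columns: M, R.
{gCEcU, gCEcD} → row (0,3) (0,3)
{gCEaU, gCEaD} → row (-3,4) (-3,4)
{gCNcU, gCNaU} → row (1,3) (1,3)
{gCNcD, gCNaD} → row (4,5) (4,5)
{gLEcU, gLEcD, gLEaU, gLEaD, gLNcU, gLNcD, gLNaU, gLNaD} → row (-3,2) (1,-1)
{hCEcU, hCEcD, hCEaU, hCEaD, hCNcU, hCNcD, hCNaU, hCNaD, hLEcU, hLEcD, hLEaU, hLEaD, hLNcU, hLNcD, hLNaU, hLNaD} → row (-2,-2) (-2,-2)
That's 6 distinct rows out of 32 strategies.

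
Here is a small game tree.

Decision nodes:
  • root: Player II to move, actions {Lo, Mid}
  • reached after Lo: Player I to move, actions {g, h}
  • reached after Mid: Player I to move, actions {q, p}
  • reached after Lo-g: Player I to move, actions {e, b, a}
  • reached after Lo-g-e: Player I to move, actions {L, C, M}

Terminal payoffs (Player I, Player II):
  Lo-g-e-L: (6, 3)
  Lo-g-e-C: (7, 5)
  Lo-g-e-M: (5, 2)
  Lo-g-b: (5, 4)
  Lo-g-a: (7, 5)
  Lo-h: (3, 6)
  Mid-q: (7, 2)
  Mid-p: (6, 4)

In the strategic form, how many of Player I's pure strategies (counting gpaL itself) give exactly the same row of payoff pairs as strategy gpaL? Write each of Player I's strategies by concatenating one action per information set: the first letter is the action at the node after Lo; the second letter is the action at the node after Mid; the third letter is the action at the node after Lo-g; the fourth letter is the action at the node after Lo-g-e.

4

Row for gpaL (columns Lo, Mid): (7,5) (6,4).
Under gpaL, Player I's choice at the node after Lo-g-e can never be reached regardless of what Player II does, so varying those choices leaves every outcome unchanged.
Holding the reachable choices fixed and varying the unreachable one freely already gives 3 equivalent strategies.
Checking the remaining rows, gpeC also happen to give the same payoffs in every column, bringing the total to 4: gpeC, gpaL, gpaC, gpaM.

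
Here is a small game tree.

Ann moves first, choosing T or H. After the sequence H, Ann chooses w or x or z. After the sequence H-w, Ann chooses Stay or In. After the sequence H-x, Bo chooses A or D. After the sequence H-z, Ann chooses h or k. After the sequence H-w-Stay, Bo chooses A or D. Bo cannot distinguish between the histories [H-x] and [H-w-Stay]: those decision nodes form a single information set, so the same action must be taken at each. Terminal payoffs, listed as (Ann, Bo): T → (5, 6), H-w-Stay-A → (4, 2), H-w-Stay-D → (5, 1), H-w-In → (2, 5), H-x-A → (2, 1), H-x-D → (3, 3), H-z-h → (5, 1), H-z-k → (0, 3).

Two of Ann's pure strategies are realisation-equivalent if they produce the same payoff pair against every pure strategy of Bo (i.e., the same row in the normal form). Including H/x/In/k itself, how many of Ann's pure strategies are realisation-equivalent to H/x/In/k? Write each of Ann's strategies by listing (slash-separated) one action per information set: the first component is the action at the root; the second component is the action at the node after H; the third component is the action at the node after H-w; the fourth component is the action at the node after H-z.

Row for H/x/In/k (columns A, D): (2,1) (3,3).
Under H/x/In/k, Ann's choice at the node after H-w and at the node after H-z can never be reached regardless of what Bo does, so varying those choices leaves every outcome unchanged.
Holding the reachable choices fixed and varying the unreachable ones freely already gives 2 × 2 = 4 equivalent strategies.
No other strategy reproduces this row, so those 4 are the full class: H/x/Stay/h, H/x/Stay/k, H/x/In/h, H/x/In/k.

4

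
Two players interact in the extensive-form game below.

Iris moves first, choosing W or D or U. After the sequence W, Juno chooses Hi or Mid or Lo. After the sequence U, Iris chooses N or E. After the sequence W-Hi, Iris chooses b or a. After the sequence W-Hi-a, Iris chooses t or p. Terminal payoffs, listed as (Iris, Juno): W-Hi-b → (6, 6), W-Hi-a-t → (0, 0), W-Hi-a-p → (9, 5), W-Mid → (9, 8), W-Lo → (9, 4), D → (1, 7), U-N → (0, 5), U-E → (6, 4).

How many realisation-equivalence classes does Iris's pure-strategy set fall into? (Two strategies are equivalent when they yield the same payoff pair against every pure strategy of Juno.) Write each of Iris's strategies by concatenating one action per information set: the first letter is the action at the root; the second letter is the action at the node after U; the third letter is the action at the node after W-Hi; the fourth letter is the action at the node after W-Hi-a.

6

Iris has 24 pure strategies: WNbt, WNbp, WNat, WNap, WEbt, WEbp, WEat, WEap, DNbt, DNbp, DNat, DNap, DEbt, DEbp, DEat, DEap, UNbt, UNbp, UNat, UNap, UEbt, UEbp, UEat, UEap. Columns: Hi, Mid, Lo.
{WNbt, WNbp, WEbt, WEbp} → row (6,6) (9,8) (9,4)
{WNat, WEat} → row (0,0) (9,8) (9,4)
{WNap, WEap} → row (9,5) (9,8) (9,4)
{DNbt, DNbp, DNat, DNap, DEbt, DEbp, DEat, DEap} → row (1,7) (1,7) (1,7)
{UNbt, UNbp, UNat, UNap} → row (0,5) (0,5) (0,5)
{UEbt, UEbp, UEat, UEap} → row (6,4) (6,4) (6,4)
That's 6 distinct rows out of 24 strategies.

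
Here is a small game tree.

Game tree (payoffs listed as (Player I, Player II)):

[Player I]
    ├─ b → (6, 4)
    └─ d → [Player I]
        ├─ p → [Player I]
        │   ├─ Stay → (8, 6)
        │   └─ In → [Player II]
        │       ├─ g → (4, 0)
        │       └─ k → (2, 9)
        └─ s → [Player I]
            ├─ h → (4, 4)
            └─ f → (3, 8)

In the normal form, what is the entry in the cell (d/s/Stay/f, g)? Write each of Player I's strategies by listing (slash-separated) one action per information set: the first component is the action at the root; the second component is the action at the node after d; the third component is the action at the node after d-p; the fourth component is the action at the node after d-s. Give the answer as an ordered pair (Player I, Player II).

Trace the play path from the root:
  Player I plays d
  Player I plays s at [d]
  Player I plays f at [d-s]
→ terminal payoff (3, 8).
(Player I's choice at the node after d-p is never reached on this path, so it doesn't affect the outcome.)

(3, 8)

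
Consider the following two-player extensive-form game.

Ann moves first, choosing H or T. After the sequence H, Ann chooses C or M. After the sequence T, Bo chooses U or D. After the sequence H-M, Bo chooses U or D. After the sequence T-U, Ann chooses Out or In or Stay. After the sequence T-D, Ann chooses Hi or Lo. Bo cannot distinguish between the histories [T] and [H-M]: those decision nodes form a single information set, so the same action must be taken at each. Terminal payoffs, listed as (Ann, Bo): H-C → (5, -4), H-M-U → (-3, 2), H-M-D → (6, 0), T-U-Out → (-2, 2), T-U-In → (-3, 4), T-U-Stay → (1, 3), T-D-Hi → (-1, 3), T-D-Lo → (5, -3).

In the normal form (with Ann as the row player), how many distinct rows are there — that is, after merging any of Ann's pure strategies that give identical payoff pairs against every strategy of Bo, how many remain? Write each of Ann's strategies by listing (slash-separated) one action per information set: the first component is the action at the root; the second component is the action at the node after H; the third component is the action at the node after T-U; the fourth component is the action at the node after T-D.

8

Ann has 24 pure strategies: H/C/Out/Hi, H/C/Out/Lo, H/C/In/Hi, H/C/In/Lo, H/C/Stay/Hi, H/C/Stay/Lo, H/M/Out/Hi, H/M/Out/Lo, H/M/In/Hi, H/M/In/Lo, H/M/Stay/Hi, H/M/Stay/Lo, T/C/Out/Hi, T/C/Out/Lo, T/C/In/Hi, T/C/In/Lo, T/C/Stay/Hi, T/C/Stay/Lo, T/M/Out/Hi, T/M/Out/Lo, T/M/In/Hi, T/M/In/Lo, T/M/Stay/Hi, T/M/Stay/Lo. Columns: U, D.
{H/C/Out/Hi, H/C/Out/Lo, H/C/In/Hi, H/C/In/Lo, H/C/Stay/Hi, H/C/Stay/Lo} → row (5,-4) (5,-4)
{H/M/Out/Hi, H/M/Out/Lo, H/M/In/Hi, H/M/In/Lo, H/M/Stay/Hi, H/M/Stay/Lo} → row (-3,2) (6,0)
{T/C/Out/Hi, T/M/Out/Hi} → row (-2,2) (-1,3)
{T/C/Out/Lo, T/M/Out/Lo} → row (-2,2) (5,-3)
{T/C/In/Hi, T/M/In/Hi} → row (-3,4) (-1,3)
{T/C/In/Lo, T/M/In/Lo} → row (-3,4) (5,-3)
{T/C/Stay/Hi, T/M/Stay/Hi} → row (1,3) (-1,3)
{T/C/Stay/Lo, T/M/Stay/Lo} → row (1,3) (5,-3)
That's 8 distinct rows out of 24 strategies.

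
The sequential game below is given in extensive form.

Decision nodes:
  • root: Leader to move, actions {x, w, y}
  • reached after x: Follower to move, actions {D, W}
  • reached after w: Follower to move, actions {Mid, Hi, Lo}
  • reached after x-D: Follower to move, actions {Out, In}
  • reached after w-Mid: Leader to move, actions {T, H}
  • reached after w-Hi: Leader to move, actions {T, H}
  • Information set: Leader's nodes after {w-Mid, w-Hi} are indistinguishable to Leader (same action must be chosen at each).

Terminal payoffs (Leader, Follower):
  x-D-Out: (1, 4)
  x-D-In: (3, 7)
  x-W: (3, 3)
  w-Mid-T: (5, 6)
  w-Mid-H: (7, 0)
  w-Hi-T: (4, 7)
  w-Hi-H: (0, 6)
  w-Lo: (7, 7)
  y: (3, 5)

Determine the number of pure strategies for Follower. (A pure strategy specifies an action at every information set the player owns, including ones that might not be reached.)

12

Follower owns the node after x with actions {D, W} — two choices.
Follower owns the node after w with actions {Mid, Hi, Lo} — three choices.
Follower owns the node after x-D with actions {Out, In} — two choices.
A pure strategy fixes one action at each information set independently, so the count is the product 2 × 3 × 2 = 12.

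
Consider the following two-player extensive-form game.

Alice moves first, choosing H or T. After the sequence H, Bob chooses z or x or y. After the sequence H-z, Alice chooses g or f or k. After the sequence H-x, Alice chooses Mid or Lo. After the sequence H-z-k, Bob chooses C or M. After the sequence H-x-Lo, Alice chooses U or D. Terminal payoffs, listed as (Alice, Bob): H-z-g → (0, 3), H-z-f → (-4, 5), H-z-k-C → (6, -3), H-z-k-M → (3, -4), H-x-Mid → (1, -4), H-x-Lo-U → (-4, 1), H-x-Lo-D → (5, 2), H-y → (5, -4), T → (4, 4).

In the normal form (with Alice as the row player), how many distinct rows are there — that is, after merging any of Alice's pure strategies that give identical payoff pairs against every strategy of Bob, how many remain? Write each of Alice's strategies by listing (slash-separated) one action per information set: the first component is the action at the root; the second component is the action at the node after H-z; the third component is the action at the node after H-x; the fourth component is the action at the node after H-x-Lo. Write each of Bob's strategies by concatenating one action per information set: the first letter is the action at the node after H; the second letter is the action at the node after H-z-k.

Alice has 24 pure strategies: H/g/Mid/U, H/g/Mid/D, H/g/Lo/U, H/g/Lo/D, H/f/Mid/U, H/f/Mid/D, H/f/Lo/U, H/f/Lo/D, H/k/Mid/U, H/k/Mid/D, H/k/Lo/U, H/k/Lo/D, T/g/Mid/U, T/g/Mid/D, T/g/Lo/U, T/g/Lo/D, T/f/Mid/U, T/f/Mid/D, T/f/Lo/U, T/f/Lo/D, T/k/Mid/U, T/k/Mid/D, T/k/Lo/U, T/k/Lo/D. Columns: zC, zM, xC, xM, yC, yM.
{H/g/Mid/U, H/g/Mid/D} → row (0,3) (0,3) (1,-4) (1,-4) (5,-4) (5,-4)
{H/g/Lo/U} → row (0,3) (0,3) (-4,1) (-4,1) (5,-4) (5,-4)
{H/g/Lo/D} → row (0,3) (0,3) (5,2) (5,2) (5,-4) (5,-4)
{H/f/Mid/U, H/f/Mid/D} → row (-4,5) (-4,5) (1,-4) (1,-4) (5,-4) (5,-4)
{H/f/Lo/U} → row (-4,5) (-4,5) (-4,1) (-4,1) (5,-4) (5,-4)
{H/f/Lo/D} → row (-4,5) (-4,5) (5,2) (5,2) (5,-4) (5,-4)
{H/k/Mid/U, H/k/Mid/D} → row (6,-3) (3,-4) (1,-4) (1,-4) (5,-4) (5,-4)
{H/k/Lo/U} → row (6,-3) (3,-4) (-4,1) (-4,1) (5,-4) (5,-4)
{H/k/Lo/D} → row (6,-3) (3,-4) (5,2) (5,2) (5,-4) (5,-4)
{T/g/Mid/U, T/g/Mid/D, T/g/Lo/U, T/g/Lo/D, T/f/Mid/U, T/f/Mid/D, T/f/Lo/U, T/f/Lo/D, T/k/Mid/U, T/k/Mid/D, T/k/Lo/U, T/k/Lo/D} → row (4,4) (4,4) (4,4) (4,4) (4,4) (4,4)
That's 10 distinct rows out of 24 strategies.

10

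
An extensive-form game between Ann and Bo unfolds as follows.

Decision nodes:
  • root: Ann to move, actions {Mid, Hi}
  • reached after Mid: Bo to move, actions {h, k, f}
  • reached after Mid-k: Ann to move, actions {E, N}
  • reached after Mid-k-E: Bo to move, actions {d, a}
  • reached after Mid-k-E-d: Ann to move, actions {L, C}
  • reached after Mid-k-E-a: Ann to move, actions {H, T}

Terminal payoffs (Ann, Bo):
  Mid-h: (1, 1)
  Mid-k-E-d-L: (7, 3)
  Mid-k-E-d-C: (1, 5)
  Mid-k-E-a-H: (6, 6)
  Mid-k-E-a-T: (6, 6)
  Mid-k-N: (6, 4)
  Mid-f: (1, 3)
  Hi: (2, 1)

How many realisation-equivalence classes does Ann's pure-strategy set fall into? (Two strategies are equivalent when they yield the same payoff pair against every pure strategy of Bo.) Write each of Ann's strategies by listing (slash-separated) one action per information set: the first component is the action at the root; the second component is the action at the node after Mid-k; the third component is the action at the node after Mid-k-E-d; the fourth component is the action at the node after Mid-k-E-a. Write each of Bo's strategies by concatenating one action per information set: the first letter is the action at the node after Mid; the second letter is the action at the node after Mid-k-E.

4

Ann has 16 pure strategies: Mid/E/L/H, Mid/E/L/T, Mid/E/C/H, Mid/E/C/T, Mid/N/L/H, Mid/N/L/T, Mid/N/C/H, Mid/N/C/T, Hi/E/L/H, Hi/E/L/T, Hi/E/C/H, Hi/E/C/T, Hi/N/L/H, Hi/N/L/T, Hi/N/C/H, Hi/N/C/T. Columns: hd, ha, kd, ka, fd, fa.
{Mid/E/L/H, Mid/E/L/T} → row (1,1) (1,1) (7,3) (6,6) (1,3) (1,3)
{Mid/E/C/H, Mid/E/C/T} → row (1,1) (1,1) (1,5) (6,6) (1,3) (1,3)
{Mid/N/L/H, Mid/N/L/T, Mid/N/C/H, Mid/N/C/T} → row (1,1) (1,1) (6,4) (6,4) (1,3) (1,3)
{Hi/E/L/H, Hi/E/L/T, Hi/E/C/H, Hi/E/C/T, Hi/N/L/H, Hi/N/L/T, Hi/N/C/H, Hi/N/C/T} → row (2,1) (2,1) (2,1) (2,1) (2,1) (2,1)
That's 4 distinct rows out of 16 strategies.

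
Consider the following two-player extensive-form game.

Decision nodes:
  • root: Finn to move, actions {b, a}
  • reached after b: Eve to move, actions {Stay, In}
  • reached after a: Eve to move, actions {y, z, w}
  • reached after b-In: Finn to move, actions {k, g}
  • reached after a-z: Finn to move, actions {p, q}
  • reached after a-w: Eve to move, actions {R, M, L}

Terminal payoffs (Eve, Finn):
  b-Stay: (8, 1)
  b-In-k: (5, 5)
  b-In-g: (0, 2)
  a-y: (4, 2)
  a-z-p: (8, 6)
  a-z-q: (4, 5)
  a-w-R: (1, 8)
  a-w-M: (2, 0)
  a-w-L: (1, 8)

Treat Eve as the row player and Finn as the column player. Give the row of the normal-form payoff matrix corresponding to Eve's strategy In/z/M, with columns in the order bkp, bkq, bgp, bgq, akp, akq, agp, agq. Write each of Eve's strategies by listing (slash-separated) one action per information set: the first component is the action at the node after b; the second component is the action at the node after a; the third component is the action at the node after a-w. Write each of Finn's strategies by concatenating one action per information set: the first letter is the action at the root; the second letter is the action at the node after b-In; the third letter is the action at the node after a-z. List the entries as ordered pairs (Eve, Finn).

(5,5) (5,5) (0,2) (0,2) (8,6) (4,5) (8,6) (4,5)

vs bkp: Finn plays b → Eve plays In at [b] → Finn plays k at [b-In] → (5, 5)
vs bkq: Finn plays b → Eve plays In at [b] → Finn plays k at [b-In] → (5, 5)
vs bgp: Finn plays b → Eve plays In at [b] → Finn plays g at [b-In] → (0, 2)
vs bgq: Finn plays b → Eve plays In at [b] → Finn plays g at [b-In] → (0, 2)
vs akp: Finn plays a → Eve plays z at [a] → Finn plays p at [a-z] → (8, 6)
vs akq: Finn plays a → Eve plays z at [a] → Finn plays q at [a-z] → (4, 5)
vs agp: Finn plays a → Eve plays z at [a] → Finn plays p at [a-z] → (8, 6)
vs agq: Finn plays a → Eve plays z at [a] → Finn plays q at [a-z] → (4, 5)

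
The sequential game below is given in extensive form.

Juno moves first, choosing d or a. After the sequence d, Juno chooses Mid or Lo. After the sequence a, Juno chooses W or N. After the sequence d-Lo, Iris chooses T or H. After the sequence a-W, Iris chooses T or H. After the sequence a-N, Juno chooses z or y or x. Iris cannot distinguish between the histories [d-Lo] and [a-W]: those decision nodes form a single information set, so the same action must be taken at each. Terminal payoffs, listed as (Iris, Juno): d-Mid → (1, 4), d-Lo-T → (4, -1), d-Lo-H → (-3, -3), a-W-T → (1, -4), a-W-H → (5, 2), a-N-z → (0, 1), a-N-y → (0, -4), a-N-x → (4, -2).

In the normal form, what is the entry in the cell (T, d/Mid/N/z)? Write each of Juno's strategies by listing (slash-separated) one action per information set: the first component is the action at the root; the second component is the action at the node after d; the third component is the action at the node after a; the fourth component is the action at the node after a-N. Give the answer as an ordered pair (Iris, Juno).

Trace the play path from the root:
  Juno plays d
  Juno plays Mid at [d]
→ terminal payoff (1, 4).
(Iris's choice at the information set {d-Lo, a-W} is never reached on this path, so it doesn't affect the outcome.)

(1, 4)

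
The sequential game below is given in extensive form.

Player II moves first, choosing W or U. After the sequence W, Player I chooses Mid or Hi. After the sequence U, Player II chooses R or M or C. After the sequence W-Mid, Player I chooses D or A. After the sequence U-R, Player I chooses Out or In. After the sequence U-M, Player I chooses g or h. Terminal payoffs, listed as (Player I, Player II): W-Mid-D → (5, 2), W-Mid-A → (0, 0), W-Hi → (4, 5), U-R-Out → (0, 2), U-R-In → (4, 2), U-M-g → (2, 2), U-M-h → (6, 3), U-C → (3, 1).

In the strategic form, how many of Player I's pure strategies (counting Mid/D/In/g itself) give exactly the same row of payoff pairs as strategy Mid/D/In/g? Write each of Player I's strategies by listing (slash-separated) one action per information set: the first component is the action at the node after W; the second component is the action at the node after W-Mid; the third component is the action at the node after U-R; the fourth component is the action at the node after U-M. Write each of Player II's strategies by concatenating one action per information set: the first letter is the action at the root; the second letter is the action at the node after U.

1

Row for Mid/D/In/g (columns WR, WM, WC, UR, UM, UC): (5,2) (5,2) (5,2) (4,2) (2,2) (3,1).
Every one of Player I's information sets is on the play path for some reply by Player II when Player I follows Mid/D/In/g.
Changing the action at any of them therefore changes at least one column, so only Mid/D/In/g itself gives this row.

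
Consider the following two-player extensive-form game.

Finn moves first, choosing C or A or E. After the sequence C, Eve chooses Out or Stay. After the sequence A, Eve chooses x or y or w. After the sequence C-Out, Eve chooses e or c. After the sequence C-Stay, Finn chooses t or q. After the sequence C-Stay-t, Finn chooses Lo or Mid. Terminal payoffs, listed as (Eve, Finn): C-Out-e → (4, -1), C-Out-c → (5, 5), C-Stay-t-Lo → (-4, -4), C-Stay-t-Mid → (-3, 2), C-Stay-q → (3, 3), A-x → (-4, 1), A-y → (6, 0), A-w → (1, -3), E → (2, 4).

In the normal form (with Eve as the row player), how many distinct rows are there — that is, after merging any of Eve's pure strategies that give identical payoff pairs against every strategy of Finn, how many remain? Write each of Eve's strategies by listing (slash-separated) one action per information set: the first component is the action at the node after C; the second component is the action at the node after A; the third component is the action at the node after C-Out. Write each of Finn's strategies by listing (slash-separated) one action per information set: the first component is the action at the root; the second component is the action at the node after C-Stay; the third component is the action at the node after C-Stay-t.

9

Eve has 12 pure strategies: Out/x/e, Out/x/c, Out/y/e, Out/y/c, Out/w/e, Out/w/c, Stay/x/e, Stay/x/c, Stay/y/e, Stay/y/c, Stay/w/e, Stay/w/c. Columns: C/t/Lo, C/t/Mid, C/q/Lo, C/q/Mid, A/t/Lo, A/t/Mid, A/q/Lo, A/q/Mid, E/t/Lo, E/t/Mid, E/q/Lo, E/q/Mid.
{Out/x/e} → row (4,-1) (4,-1) (4,-1) (4,-1) (-4,1) (-4,1) (-4,1) (-4,1) (2,4) (2,4) (2,4) (2,4)
{Out/x/c} → row (5,5) (5,5) (5,5) (5,5) (-4,1) (-4,1) (-4,1) (-4,1) (2,4) (2,4) (2,4) (2,4)
{Out/y/e} → row (4,-1) (4,-1) (4,-1) (4,-1) (6,0) (6,0) (6,0) (6,0) (2,4) (2,4) (2,4) (2,4)
{Out/y/c} → row (5,5) (5,5) (5,5) (5,5) (6,0) (6,0) (6,0) (6,0) (2,4) (2,4) (2,4) (2,4)
{Out/w/e} → row (4,-1) (4,-1) (4,-1) (4,-1) (1,-3) (1,-3) (1,-3) (1,-3) (2,4) (2,4) (2,4) (2,4)
{Out/w/c} → row (5,5) (5,5) (5,5) (5,5) (1,-3) (1,-3) (1,-3) (1,-3) (2,4) (2,4) (2,4) (2,4)
{Stay/x/e, Stay/x/c} → row (-4,-4) (-3,2) (3,3) (3,3) (-4,1) (-4,1) (-4,1) (-4,1) (2,4) (2,4) (2,4) (2,4)
{Stay/y/e, Stay/y/c} → row (-4,-4) (-3,2) (3,3) (3,3) (6,0) (6,0) (6,0) (6,0) (2,4) (2,4) (2,4) (2,4)
{Stay/w/e, Stay/w/c} → row (-4,-4) (-3,2) (3,3) (3,3) (1,-3) (1,-3) (1,-3) (1,-3) (2,4) (2,4) (2,4) (2,4)
That's 9 distinct rows out of 12 strategies.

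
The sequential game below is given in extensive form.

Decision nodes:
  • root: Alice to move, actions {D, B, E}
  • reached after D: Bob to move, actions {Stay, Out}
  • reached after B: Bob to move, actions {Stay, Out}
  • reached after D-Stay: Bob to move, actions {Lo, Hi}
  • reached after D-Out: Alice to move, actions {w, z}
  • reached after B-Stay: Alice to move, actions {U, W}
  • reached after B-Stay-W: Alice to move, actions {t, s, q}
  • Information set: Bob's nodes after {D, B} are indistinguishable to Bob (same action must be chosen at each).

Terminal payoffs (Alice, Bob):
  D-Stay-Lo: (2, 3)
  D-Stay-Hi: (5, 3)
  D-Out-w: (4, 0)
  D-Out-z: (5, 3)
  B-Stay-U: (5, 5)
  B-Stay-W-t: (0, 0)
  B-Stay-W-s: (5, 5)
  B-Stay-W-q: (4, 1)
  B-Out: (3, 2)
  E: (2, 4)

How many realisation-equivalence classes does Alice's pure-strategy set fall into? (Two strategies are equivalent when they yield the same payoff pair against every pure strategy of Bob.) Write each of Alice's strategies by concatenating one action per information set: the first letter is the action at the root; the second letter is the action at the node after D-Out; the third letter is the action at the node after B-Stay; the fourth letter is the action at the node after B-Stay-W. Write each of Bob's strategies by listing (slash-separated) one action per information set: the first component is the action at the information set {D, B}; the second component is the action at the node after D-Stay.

6

Alice has 36 pure strategies: DwUt, DwUs, DwUq, DwWt, DwWs, DwWq, DzUt, DzUs, DzUq, DzWt, DzWs, DzWq, BwUt, BwUs, BwUq, BwWt, BwWs, BwWq, BzUt, BzUs, BzUq, BzWt, BzWs, BzWq, EwUt, EwUs, EwUq, EwWt, EwWs, EwWq, EzUt, EzUs, EzUq, EzWt, EzWs, EzWq. Columns: Stay/Lo, Stay/Hi, Out/Lo, Out/Hi.
{DwUt, DwUs, DwUq, DwWt, DwWs, DwWq} → row (2,3) (5,3) (4,0) (4,0)
{DzUt, DzUs, DzUq, DzWt, DzWs, DzWq} → row (2,3) (5,3) (5,3) (5,3)
{BwUt, BwUs, BwUq, BwWs, BzUt, BzUs, BzUq, BzWs} → row (5,5) (5,5) (3,2) (3,2)
{BwWt, BzWt} → row (0,0) (0,0) (3,2) (3,2)
{BwWq, BzWq} → row (4,1) (4,1) (3,2) (3,2)
{EwUt, EwUs, EwUq, EwWt, EwWs, EwWq, EzUt, EzUs, EzUq, EzWt, EzWs, EzWq} → row (2,4) (2,4) (2,4) (2,4)
That's 6 distinct rows out of 36 strategies.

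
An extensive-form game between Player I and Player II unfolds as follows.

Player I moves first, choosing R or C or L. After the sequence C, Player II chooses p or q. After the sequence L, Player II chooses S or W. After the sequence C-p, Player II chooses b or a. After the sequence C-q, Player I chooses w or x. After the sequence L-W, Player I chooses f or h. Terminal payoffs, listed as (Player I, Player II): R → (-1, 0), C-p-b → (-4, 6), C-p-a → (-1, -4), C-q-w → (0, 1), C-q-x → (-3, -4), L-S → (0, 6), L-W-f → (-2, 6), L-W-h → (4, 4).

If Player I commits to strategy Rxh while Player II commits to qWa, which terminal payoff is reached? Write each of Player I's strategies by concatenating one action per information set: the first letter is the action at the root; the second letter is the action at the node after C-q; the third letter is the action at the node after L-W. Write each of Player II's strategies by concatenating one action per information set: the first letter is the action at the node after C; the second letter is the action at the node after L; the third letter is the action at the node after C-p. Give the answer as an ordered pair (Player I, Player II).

(-1, 0)

Trace the play path from the root:
  Player I plays R
→ terminal payoff (-1, 0).
(Player I's choice at the node after C-q is never reached on this path, so it doesn't affect the outcome.)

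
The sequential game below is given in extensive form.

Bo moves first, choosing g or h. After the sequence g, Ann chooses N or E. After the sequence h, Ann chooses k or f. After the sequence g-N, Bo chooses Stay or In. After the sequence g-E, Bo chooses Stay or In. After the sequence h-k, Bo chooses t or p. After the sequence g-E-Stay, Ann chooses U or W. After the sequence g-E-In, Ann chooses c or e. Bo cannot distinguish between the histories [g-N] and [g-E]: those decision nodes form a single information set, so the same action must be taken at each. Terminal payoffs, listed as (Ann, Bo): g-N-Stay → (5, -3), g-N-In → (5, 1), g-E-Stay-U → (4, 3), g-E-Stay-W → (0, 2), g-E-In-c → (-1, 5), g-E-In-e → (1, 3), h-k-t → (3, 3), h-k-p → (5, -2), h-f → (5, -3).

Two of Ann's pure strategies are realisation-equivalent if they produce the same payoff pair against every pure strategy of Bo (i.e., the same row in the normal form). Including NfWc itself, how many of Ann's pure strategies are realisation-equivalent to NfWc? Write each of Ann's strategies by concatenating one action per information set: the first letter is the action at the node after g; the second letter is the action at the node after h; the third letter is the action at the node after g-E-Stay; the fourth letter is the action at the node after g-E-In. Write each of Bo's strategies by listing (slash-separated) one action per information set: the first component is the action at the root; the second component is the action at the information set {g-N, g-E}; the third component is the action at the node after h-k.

4

Row for NfWc (columns g/Stay/t, g/Stay/p, g/In/t, g/In/p, h/Stay/t, h/Stay/p, h/In/t, h/In/p): (5,-3) (5,-3) (5,1) (5,1) (5,-3) (5,-3) (5,-3) (5,-3).
Under NfWc, Ann's choice at the node after g-E-Stay and at the node after g-E-In can never be reached regardless of what Bo does, so varying those choices leaves every outcome unchanged.
Holding the reachable choices fixed and varying the unreachable ones freely already gives 2 × 2 = 4 equivalent strategies.
No other strategy reproduces this row, so those 4 are the full class: NfUc, NfUe, NfWc, NfWe.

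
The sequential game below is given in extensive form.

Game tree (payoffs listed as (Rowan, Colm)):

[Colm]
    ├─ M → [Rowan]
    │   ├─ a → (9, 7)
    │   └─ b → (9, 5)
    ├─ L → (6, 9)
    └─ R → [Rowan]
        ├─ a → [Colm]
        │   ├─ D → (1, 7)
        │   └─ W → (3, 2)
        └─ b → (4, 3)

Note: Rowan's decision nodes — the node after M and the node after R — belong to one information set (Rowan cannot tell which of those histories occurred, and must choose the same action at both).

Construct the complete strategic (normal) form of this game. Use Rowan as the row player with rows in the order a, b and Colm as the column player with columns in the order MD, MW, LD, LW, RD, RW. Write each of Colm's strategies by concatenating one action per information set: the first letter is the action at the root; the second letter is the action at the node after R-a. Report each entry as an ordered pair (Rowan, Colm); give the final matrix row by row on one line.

a: (9,7) (9,7) (6,9) (6,9) (1,7) (3,2) | b: (9,5) (9,5) (6,9) (6,9) (4,3) (4,3)

           MD       MW       LD       LW       RD       RW
   a    (9,7)    (9,7)    (6,9)    (6,9)    (1,7)    (3,2)
   b    (9,5)    (9,5)    (6,9)    (6,9)    (4,3)    (4,3)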